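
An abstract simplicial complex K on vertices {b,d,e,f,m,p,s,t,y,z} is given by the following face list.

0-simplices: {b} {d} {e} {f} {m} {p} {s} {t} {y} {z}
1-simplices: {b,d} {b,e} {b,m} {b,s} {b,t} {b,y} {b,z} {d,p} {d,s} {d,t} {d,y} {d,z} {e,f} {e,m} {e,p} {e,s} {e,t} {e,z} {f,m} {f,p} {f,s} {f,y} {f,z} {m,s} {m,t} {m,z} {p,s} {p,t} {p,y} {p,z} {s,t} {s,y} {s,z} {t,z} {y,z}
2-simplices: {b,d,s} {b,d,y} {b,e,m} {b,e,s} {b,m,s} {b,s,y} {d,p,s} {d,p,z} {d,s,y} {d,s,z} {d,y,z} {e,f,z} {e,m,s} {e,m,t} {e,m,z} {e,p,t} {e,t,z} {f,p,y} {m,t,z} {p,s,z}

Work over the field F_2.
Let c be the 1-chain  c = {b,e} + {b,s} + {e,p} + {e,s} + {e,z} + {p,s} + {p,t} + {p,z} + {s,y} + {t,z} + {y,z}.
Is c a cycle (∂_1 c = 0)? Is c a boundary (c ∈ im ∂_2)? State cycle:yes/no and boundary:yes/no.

cycle:yes boundary:yes

n_0=10 n_1=35 n_2=20  [Z2]
∂1: piv[bd,be,bm,bs,bt,by,bz,dp,ef] rk=9  ker:ds,dt,dy,dz,em,ep,es,et,ez,fm,fp,fs,fy,fz,ms,mt,mz,ps,pt,py,pz,st,sy,sz,tz,yz
∂2: piv[bds,bdy,bem,bes,bms,bsy,dps,dpz,dsz,dyz,efz,emt,emz,ept,etz,fpy] rk=16  ker:dsy,ems,mtz,psz
∂1c = 0
c vs im∂2: reduces to 0 ⇒ boundary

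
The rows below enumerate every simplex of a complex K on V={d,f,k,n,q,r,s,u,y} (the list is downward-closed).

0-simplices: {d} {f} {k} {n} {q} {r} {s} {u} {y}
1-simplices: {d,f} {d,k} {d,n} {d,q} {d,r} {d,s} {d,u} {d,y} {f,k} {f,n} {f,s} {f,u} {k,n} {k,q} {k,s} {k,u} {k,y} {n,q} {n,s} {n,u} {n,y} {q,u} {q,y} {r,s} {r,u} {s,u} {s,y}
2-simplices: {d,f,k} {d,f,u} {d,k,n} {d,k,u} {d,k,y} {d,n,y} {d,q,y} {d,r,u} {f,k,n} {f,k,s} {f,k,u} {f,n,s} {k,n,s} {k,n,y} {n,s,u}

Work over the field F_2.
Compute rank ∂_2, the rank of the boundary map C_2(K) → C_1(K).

rank∂_2=12

n_0=9 n_1=27 n_2=15  [Z2]
∂1: piv[df,dk,dn,dq,dr,ds,du,dy] rk=8  ker:fk,fn,fs,fu,kn,kq,ks,ku,ky,nq,ns,nu,ny,qu,qy,rs,ru,su,sy
∂2: piv[dfk,dfu,dkn,dku,dky,dny,dqy,dru,fkn,fks,fns,nsu] rk=12  ker:fku,kns,kny
rk∂_2=12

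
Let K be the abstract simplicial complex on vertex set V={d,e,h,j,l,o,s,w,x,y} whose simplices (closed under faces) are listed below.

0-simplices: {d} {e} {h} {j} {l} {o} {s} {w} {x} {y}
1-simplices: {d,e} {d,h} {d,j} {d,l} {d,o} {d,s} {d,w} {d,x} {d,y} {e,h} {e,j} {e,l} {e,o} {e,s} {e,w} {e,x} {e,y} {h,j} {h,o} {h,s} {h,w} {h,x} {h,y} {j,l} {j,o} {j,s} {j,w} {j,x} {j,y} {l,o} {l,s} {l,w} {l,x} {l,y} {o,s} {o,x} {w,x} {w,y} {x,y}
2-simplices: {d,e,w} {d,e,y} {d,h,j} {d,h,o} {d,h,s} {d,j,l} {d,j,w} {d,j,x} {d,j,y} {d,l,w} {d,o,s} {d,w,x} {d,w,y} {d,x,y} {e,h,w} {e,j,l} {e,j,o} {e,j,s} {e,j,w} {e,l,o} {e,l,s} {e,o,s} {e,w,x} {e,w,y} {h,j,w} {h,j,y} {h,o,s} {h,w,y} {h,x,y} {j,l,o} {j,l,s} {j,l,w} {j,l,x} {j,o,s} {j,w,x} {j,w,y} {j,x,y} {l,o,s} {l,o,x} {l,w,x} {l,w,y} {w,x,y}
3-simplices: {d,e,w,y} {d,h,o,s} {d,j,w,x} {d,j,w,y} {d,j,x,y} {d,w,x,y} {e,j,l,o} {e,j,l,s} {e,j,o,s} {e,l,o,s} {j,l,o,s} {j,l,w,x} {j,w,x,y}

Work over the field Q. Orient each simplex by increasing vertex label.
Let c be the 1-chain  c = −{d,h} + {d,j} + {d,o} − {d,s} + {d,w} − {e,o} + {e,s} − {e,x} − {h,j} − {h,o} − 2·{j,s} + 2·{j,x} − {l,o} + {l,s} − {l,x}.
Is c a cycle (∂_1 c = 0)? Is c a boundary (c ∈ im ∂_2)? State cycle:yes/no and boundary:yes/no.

n_0=10 n_1=39 n_2=42 n_3=13  [Q]
∂1: piv[de,dh,dj,dl,do,ds,dw,dx,dy] rk=9  ker:eh,ej,el,eo,es,ew,ex,ey,hj,ho,hs,hw,hx,hy,jl,jo,js,jw,jx,jy,lo,ls,lw,lx,ly,os,ox,wx,wy,xy
∂2: piv[dew,dey,dhj,dho,dhs,djl,djw,djx,djy,dlw,dos,dwx,dwy,dxy,ehw,ejl,ejo,ejs,ejw,elo,els,eos,ewx,hjw,hjy,hxy,jlx,lox,lwy] rk=29  ker:ewy,hos,hwy,jlo,jls,jlw,jos,jwx,jwy,jxy,los,lwx,wxy
∂3: piv[dewy,dhos,djwx,djwy,djxy,dwxy,ejlo,ejls,ejos,elos,jlwx] rk=11  ker:jlos,jwxy
∂1c = −{d} + {e} + {h} + {l} − 2·{o} − {s} + {w}

cycle:no boundary:no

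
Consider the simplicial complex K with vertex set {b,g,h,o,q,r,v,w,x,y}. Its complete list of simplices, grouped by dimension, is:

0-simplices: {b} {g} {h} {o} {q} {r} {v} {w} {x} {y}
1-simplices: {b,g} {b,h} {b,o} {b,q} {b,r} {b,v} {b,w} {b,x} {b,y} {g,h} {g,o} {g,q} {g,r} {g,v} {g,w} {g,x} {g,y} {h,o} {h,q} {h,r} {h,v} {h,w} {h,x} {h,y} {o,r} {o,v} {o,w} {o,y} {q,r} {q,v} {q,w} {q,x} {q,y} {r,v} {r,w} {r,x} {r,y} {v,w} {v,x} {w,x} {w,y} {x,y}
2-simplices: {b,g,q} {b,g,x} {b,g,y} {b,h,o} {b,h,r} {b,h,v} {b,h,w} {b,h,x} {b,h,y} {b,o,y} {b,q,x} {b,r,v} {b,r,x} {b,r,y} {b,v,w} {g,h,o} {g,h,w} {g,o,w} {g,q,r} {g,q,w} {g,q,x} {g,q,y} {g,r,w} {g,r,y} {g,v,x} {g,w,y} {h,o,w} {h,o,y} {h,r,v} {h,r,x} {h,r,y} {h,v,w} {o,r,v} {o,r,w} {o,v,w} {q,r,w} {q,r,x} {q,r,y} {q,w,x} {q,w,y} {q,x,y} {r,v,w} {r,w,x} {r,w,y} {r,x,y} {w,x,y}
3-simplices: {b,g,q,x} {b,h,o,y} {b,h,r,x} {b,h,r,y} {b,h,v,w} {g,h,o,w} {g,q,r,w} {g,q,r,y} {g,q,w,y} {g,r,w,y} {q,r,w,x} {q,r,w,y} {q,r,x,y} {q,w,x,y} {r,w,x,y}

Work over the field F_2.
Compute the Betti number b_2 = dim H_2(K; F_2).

b_2=3

n_0=10 n_1=42 n_2=46 n_3=15  [Z2]
∂1: piv[bg,bh,bo,bq,br,bv,bw,bx,by] rk=9  ker:gh,go,gq,gr,gv,gw,gx,gy,ho,hq,hr,hv,hw,hx,hy,or,ov,ow,oy,qr,qv,qw,qx,qy,rv,rw,rx,ry,vw,vx,wx,wy,xy
∂2: piv[bgq,bgx,bgy,bho,bhr,bhv,bhw,bhx,bhy,boy,bqx,brv,brx,bry,bvw,gho,ghw,gow,gqr,gqw,gqy,grw,gry,gvx,gwy,orv,orw,ovw,qwx,qxy] rk=30  ker:gqx,how,hoy,hrv,hrx,hry,hvw,qrw,qrx,qry,qwy,rvw,rwx,rwy,rxy,wxy
∂3: piv[bgqx,bhoy,bhrx,bhry,bhvw,ghow,gqrw,gqry,gqwy,grwy,qrwx,qrxy,qwxy] rk=13  ker:qrwy,rwxy
b_2=(46−30)−13=3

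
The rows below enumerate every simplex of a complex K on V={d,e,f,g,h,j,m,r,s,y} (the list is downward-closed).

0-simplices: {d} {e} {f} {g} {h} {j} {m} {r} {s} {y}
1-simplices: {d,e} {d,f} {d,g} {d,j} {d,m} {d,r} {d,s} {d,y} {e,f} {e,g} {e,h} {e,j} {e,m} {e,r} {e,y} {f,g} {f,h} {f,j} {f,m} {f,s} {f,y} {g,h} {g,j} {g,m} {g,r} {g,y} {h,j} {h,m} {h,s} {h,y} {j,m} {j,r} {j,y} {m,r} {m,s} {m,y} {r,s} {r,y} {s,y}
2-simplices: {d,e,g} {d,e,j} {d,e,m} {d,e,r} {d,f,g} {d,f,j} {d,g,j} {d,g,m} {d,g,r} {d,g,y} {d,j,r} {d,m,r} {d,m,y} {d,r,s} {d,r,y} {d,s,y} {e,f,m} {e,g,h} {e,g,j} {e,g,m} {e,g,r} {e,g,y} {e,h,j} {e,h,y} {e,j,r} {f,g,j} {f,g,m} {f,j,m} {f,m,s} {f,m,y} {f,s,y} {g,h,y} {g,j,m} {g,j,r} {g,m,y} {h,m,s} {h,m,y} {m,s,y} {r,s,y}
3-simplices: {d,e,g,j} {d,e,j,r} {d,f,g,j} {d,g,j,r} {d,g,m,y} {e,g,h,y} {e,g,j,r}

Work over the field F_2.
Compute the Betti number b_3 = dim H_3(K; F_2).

n_0=10 n_1=39 n_2=39 n_3=7  [Z2]
∂1: piv[de,df,dg,dj,dm,dr,ds,dy,eh] rk=9  ker:ef,eg,ej,em,er,ey,fg,fh,fj,fm,fs,fy,gh,gj,gm,gr,gy,hj,hm,hs,hy,jm,jr,jy,mr,ms,my,rs,ry,sy
∂2: piv[deg,dej,dem,der,dfg,dfj,dgj,dgm,dgr,dgy,djr,dmr,dmy,drs,dry,dsy,efm,egh,egy,ehj,ehy,fgm,fjm,fms,fmy,fsy,hms,hmy] rk=28  ker:egj,egm,egr,ejr,fgj,ghy,gjm,gjr,gmy,msy,rsy
∂3: piv[degj,dejr,dfgj,dgjr,dgmy,eghy,egjr] rk=7
b_3=(7−7)−0=0

b_3=0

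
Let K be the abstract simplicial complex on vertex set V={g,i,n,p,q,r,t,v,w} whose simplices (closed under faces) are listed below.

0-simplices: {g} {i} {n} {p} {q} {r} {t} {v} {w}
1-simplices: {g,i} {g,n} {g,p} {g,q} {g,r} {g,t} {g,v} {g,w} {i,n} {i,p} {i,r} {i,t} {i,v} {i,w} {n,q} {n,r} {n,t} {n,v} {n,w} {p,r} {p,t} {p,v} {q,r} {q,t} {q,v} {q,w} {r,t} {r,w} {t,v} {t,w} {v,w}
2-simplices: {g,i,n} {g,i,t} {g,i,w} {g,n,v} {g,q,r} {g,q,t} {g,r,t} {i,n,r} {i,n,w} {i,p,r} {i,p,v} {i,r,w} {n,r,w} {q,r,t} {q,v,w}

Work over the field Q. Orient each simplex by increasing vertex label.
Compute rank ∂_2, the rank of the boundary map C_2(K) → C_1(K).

n_0=9 n_1=31 n_2=15  [Q]
∂1: piv[gi,gn,gp,gq,gr,gt,gv,gw] rk=8  ker:in,ip,ir,it,iv,iw,nq,nr,nt,nv,nw,pr,pt,pv,qr,qt,qv,qw,rt,rw,tv,tw,vw
∂2: piv[gin,git,giw,gnv,gqr,gqt,grt,inr,inw,ipr,ipv,irw,qvw] rk=13  ker:nrw,qrt
rk∂_2=13

rank∂_2=13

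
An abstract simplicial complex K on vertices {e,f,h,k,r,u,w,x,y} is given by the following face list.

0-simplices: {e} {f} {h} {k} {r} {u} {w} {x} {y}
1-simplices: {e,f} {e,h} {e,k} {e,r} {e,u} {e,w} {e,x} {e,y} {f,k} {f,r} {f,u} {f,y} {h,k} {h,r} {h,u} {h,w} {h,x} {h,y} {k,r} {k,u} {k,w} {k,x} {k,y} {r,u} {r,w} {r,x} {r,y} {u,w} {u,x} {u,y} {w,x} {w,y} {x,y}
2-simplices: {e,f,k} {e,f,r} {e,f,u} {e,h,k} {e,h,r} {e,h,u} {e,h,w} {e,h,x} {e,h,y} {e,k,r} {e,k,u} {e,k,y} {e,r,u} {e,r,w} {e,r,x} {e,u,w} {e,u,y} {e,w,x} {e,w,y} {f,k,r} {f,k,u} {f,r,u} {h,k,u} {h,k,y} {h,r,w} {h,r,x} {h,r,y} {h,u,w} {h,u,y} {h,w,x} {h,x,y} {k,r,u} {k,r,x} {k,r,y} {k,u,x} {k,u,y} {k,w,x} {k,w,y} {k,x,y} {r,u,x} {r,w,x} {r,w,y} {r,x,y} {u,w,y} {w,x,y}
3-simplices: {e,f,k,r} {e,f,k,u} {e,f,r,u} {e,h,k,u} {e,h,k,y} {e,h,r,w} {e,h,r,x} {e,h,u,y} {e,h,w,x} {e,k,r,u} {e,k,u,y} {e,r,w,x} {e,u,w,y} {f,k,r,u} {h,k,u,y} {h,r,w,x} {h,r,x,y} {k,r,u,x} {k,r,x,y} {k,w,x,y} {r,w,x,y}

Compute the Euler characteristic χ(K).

n_0=9 n_1=33 n_2=45 n_3=21
χ=+9−33+45−21=0

χ(K)=0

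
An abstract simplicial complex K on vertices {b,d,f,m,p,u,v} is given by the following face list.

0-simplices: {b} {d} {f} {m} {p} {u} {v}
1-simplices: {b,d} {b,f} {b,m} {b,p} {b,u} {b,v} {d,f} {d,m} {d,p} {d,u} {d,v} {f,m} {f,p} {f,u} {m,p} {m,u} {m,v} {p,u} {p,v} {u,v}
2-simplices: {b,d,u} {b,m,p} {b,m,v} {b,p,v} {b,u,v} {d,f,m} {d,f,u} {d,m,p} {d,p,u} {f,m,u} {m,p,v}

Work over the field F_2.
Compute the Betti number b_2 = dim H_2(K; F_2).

n_0=7 n_1=20 n_2=11  [Z2]
∂1: piv[bd,bf,bm,bp,bu,bv] rk=6  ker:df,dm,dp,du,dv,fm,fp,fu,mp,mu,mv,pu,pv,uv
∂2: piv[bdu,bmp,bmv,bpv,buv,dfm,dfu,dmp,dpu,fmu] rk=10  ker:mpv
b_2=(11−10)−0=1

b_2=1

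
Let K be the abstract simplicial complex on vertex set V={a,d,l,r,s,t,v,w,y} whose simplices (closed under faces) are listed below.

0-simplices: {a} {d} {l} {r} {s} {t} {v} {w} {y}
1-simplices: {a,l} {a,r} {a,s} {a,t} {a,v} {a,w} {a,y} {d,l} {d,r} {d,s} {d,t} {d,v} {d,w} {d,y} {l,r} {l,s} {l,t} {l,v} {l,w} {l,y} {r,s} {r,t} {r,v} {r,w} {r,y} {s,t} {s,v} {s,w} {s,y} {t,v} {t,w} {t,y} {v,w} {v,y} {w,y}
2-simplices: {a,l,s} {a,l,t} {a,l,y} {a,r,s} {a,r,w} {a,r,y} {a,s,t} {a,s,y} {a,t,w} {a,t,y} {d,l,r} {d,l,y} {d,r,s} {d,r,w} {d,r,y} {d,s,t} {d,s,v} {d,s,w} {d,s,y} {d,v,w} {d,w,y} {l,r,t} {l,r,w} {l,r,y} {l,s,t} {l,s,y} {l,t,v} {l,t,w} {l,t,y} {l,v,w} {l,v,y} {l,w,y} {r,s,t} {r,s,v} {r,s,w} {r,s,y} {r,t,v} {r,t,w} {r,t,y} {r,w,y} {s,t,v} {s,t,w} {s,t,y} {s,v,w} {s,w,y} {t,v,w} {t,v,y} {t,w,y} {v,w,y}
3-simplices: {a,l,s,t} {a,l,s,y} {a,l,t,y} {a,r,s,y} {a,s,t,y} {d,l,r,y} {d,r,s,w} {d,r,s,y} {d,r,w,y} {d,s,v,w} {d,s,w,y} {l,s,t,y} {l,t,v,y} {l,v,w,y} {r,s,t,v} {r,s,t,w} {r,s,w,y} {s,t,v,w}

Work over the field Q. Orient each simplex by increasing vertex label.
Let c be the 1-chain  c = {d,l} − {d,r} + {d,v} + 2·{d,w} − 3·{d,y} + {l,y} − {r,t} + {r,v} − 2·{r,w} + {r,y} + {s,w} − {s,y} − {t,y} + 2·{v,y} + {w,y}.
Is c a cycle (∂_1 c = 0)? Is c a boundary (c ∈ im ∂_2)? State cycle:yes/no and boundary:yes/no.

cycle:yes boundary:yes

n_0=9 n_1=35 n_2=49 n_3=18  [Q]
∂1: piv[al,ar,as,at,av,aw,ay,dl] rk=8  ker:dr,ds,dt,dv,dw,dy,lr,ls,lt,lv,lw,ly,rs,rt,rv,rw,ry,st,sv,sw,sy,tv,tw,ty,vw,vy,wy
∂2: piv[als,alt,aly,ars,arw,ary,ast,asy,atw,aty,dlr,dly,drs,drw,dry,dst,dsv,dsw,dvw,dwy,lrt,lrw,ltv,lvw,lvy,rsv] rk=26  ker:dsy,lry,lst,lsy,ltw,lty,lwy,rst,rsw,rsy,rtv,rtw,rty,rwy,stv,stw,sty,svw,swy,tvw,tvy,twy,vwy
∂3: piv[alst,alsy,alty,arsy,asty,dlry,drsw,drsy,drwy,dsvw,dswy,ltvy,lvwy,rstv,rstw,stvw] rk=16  ker:lsty,rswy
∂1c = 0
c vs im∂2: reduces to 0 ⇒ boundary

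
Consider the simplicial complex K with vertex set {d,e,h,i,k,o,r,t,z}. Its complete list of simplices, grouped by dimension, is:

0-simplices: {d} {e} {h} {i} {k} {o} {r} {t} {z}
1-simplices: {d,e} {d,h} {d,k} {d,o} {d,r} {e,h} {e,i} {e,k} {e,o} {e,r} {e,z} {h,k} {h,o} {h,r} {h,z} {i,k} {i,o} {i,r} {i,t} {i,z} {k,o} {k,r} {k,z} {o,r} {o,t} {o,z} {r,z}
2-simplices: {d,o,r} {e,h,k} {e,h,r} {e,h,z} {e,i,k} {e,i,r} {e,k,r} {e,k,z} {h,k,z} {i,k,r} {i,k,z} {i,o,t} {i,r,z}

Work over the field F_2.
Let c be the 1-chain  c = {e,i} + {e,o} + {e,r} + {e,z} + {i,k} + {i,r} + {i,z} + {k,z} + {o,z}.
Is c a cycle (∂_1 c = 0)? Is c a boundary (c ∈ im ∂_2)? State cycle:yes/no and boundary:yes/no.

cycle:yes boundary:no

n_0=9 n_1=27 n_2=13  [Z2]
∂1: piv[de,dh,dk,do,dr,ei,ez,it] rk=8  ker:eh,ek,eo,er,hk,ho,hr,hz,ik,io,ir,iz,ko,kr,kz,or,ot,oz,rz
∂2: piv[dor,ehk,ehr,ehz,eik,eir,ekr,ekz,ikz,iot,irz] rk=11  ker:hkz,ikr
∂1c = 0
c vs im∂2: residual ≠ 0 ⇒ not boundary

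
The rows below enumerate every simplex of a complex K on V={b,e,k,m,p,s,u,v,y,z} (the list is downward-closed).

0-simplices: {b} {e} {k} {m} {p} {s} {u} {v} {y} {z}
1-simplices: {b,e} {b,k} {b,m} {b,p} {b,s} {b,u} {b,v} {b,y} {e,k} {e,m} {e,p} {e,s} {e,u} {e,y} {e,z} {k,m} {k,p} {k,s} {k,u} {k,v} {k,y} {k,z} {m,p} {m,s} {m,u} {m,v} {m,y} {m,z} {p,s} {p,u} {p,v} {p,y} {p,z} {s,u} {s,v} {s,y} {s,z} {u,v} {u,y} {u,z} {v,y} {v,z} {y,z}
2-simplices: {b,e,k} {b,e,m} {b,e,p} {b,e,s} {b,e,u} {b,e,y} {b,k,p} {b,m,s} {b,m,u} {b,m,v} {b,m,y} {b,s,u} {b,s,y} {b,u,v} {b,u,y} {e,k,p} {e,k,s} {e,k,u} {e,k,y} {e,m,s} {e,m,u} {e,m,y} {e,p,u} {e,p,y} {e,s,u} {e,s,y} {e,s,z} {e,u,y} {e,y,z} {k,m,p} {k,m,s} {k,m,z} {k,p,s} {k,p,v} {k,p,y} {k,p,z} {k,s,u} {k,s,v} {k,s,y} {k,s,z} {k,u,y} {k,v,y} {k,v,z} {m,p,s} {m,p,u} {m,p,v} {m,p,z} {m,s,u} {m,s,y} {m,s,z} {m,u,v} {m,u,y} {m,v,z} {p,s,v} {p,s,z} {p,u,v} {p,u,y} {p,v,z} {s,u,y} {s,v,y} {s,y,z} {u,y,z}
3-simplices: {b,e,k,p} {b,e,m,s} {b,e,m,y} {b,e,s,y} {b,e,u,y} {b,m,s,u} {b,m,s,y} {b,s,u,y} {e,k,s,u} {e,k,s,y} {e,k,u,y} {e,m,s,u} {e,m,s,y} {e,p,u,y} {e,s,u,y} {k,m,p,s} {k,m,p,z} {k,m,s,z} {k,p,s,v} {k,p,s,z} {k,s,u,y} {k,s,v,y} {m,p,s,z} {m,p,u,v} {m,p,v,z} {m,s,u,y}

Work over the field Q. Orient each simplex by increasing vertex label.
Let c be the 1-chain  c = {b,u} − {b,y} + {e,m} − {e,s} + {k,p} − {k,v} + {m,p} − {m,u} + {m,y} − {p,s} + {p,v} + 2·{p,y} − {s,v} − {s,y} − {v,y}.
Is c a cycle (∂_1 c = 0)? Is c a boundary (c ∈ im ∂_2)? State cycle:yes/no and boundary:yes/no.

n_0=10 n_1=43 n_2=62 n_3=26  [Q]
∂1: piv[be,bk,bm,bp,bs,bu,bv,by,ez] rk=9  ker:ek,em,ep,es,eu,ey,km,kp,ks,ku,kv,ky,kz,mp,ms,mu,mv,my,mz,ps,pu,pv,py,pz,su,sv,sy,sz,uv,uy,uz,vy,vz,yz
∂2: piv[bek,bem,bep,bes,beu,bey,bkp,bms,bmu,bmv,bmy,bsu,bsy,buv,buy,eks,eku,eky,epu,epy,esz,eyz,kmp,kms,kmz,kps,kpv,kpz,ksv,ksz,kvy,kvz,mpv,uyz] rk=34  ker:ekp,ems,emu,emy,esu,esy,euy,kpy,ksu,ksy,kuy,mps,mpu,mpz,msu,msy,msz,muv,muy,mvz,psv,psz,puv,puy,pvz,suy,svy,syz
∂3: piv[bekp,bems,bemy,besy,beuy,bmsu,bmsy,bsuy,eksu,eksy,ekuy,emsu,epuy,esuy,kmps,kmpz,kmsz,kpsv,kpsz,ksvy,mpuv,mpvz,msuy] rk=23  ker:emsy,ksuy,mpsz
∂1c = 0
c vs im∂2: reduces to 0 ⇒ boundary

cycle:yes boundary:yes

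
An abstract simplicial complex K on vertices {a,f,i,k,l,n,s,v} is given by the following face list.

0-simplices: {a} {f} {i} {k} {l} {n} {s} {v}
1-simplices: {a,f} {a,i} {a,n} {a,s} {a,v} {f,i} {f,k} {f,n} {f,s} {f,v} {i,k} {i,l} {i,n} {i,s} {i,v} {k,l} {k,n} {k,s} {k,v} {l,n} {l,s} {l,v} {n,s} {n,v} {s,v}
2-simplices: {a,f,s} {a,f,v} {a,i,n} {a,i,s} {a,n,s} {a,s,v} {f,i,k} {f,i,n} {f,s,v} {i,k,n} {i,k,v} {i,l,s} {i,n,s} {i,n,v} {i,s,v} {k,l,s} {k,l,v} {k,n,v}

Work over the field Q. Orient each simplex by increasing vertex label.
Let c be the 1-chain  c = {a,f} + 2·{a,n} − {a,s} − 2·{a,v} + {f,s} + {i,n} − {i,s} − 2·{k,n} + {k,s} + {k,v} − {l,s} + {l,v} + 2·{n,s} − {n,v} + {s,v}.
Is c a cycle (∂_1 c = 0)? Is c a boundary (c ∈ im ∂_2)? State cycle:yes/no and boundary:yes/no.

cycle:yes boundary:yes

n_0=8 n_1=25 n_2=18  [Q]
∂1: piv[af,ai,an,as,av,fk,il] rk=7  ker:fi,fn,fs,fv,ik,in,is,iv,kl,kn,ks,kv,ln,ls,lv,ns,nv,sv
∂2: piv[afs,afv,ain,ais,ans,asv,fik,fin,ikn,ikv,ils,inv,isv,kls,klv] rk=15  ker:fsv,ins,knv
∂1c = 0
c vs im∂2: reduces to 0 ⇒ boundary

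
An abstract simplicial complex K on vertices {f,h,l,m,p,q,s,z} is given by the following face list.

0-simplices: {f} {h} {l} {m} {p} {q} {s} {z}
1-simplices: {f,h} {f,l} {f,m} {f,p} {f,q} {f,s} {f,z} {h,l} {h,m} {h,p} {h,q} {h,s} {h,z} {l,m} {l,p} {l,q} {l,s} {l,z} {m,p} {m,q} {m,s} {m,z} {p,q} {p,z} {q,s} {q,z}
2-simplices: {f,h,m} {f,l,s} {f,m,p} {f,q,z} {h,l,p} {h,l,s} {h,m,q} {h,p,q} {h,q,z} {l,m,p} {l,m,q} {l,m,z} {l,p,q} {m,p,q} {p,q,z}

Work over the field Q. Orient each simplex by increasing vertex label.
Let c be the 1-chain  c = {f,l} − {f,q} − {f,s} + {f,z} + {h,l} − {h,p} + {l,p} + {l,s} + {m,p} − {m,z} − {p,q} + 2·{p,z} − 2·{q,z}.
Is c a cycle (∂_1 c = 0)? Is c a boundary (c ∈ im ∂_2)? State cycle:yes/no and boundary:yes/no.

n_0=8 n_1=26 n_2=15  [Q]
∂1: piv[fh,fl,fm,fp,fq,fs,fz] rk=7  ker:hl,hm,hp,hq,hs,hz,lm,lp,lq,ls,lz,mp,mq,ms,mz,pq,pz,qs,qz
∂2: piv[fhm,fls,fmp,fqz,hlp,hls,hmq,hpq,hqz,lmp,lmq,lmz,lpq,pqz] rk=14  ker:mpq
∂1c = 0
c vs im∂2: residual ≠ 0 ⇒ not boundary

cycle:yes boundary:no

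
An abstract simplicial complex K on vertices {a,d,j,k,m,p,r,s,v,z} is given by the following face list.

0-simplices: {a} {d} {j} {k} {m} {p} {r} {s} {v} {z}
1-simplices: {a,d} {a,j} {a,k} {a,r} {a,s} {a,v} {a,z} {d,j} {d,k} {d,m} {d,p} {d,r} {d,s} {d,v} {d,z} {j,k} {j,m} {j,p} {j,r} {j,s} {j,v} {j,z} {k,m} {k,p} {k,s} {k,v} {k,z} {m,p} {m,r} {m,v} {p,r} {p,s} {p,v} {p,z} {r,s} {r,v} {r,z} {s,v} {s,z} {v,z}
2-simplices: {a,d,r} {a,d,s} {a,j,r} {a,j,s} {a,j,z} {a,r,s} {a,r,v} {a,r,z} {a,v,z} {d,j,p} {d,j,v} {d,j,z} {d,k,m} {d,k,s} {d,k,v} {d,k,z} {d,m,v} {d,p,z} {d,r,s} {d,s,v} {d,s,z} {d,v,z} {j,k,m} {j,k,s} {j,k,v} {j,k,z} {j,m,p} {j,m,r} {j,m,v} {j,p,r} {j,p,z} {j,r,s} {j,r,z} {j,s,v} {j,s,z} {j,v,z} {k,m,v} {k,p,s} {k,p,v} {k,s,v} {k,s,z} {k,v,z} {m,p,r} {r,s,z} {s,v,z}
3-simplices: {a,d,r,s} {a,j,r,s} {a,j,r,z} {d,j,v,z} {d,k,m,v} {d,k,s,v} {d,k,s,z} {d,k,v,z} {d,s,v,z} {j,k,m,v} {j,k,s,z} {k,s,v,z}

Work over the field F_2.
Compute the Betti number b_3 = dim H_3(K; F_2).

n_0=10 n_1=40 n_2=45 n_3=12  [Z2]
∂1: piv[ad,aj,ak,ar,as,av,az,dm,dp] rk=9  ker:dj,dk,dr,ds,dv,dz,jk,jm,jp,jr,js,jv,jz,km,kp,ks,kv,kz,mp,mr,mv,pr,ps,pv,pz,rs,rv,rz,sv,sz,vz
∂2: piv[adr,ads,ajr,ajs,ajz,ars,arv,arz,avz,djp,djv,djz,dkm,dks,dkv,dkz,dmv,dpz,dsv,dsz,dvz,jkm,jks,jkv,jmp,jmr,jpr,kps,kpv] rk=29  ker:drs,jkz,jmv,jpz,jrs,jrz,jsv,jsz,jvz,kmv,ksv,ksz,kvz,mpr,rsz,svz
∂3: piv[adrs,ajrs,ajrz,djvz,dkmv,dksv,dksz,dkvz,dsvz,jkmv,jksz] rk=11  ker:ksvz
b_3=(12−11)−0=1

b_3=1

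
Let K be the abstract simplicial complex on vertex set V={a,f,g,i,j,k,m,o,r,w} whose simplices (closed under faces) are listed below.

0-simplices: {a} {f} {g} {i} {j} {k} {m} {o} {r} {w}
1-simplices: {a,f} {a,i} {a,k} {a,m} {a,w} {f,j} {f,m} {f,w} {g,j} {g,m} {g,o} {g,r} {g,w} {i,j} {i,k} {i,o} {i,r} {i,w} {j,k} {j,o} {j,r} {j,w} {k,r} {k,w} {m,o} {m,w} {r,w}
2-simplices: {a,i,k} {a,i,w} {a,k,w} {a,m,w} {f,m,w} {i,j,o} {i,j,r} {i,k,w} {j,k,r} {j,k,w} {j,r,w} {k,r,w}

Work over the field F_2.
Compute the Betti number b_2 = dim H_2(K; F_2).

n_0=10 n_1=27 n_2=12  [Z2]
∂1: piv[af,ai,ak,am,aw,fj,gj,go,gr] rk=9  ker:fm,fw,gm,gw,ij,ik,io,ir,iw,jk,jo,jr,jw,kr,kw,mo,mw,rw
∂2: piv[aik,aiw,akw,amw,fmw,ijo,ijr,jkr,jkw,jrw] rk=10  ker:ikw,krw
b_2=(12−10)−0=2

b_2=2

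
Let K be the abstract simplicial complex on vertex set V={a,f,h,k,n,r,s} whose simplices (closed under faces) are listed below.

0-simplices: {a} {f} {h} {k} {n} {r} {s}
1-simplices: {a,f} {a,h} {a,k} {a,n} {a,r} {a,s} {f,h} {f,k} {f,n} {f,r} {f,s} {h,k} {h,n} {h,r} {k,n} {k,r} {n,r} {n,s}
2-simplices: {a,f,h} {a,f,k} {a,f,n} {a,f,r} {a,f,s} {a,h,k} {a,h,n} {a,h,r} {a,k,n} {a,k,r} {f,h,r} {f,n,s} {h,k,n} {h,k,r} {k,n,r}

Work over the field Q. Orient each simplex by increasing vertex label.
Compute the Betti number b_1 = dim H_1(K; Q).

n_0=7 n_1=18 n_2=15  [Q]
∂1: piv[af,ah,ak,an,ar,as] rk=6  ker:fh,fk,fn,fr,fs,hk,hn,hr,kn,kr,nr,ns
∂2: piv[afh,afk,afn,afr,afs,ahk,ahn,ahr,akn,akr,fns,knr] rk=12  ker:fhr,hkn,hkr
b_1=(18−6)−12=0

b_1=0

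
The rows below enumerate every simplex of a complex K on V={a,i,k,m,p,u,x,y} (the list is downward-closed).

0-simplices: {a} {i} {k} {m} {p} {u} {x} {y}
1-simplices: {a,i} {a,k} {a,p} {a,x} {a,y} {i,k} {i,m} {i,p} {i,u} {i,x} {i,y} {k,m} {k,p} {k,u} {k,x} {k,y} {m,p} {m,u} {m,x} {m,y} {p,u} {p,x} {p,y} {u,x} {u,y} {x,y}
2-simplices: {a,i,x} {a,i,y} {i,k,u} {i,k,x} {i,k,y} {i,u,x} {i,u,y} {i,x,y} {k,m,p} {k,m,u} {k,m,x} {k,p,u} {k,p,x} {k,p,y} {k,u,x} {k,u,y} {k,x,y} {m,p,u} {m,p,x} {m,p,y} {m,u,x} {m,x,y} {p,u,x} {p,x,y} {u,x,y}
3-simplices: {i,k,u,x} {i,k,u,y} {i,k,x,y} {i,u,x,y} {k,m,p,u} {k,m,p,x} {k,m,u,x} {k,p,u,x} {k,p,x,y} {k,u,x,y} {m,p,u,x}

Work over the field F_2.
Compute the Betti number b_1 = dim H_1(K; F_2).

n_0=8 n_1=26 n_2=25 n_3=11  [Z2]
∂1: piv[ai,ak,ap,ax,ay,im,iu] rk=7  ker:ik,ip,ix,iy,km,kp,ku,kx,ky,mp,mu,mx,my,pu,px,py,ux,uy,xy
∂2: piv[aix,aiy,iku,ikx,iky,iux,iuy,ixy,kmp,kmu,kmx,kpu,kpx,kpy,mpy] rk=15  ker:kux,kuy,kxy,mpu,mpx,mux,mxy,pux,pxy,uxy
∂3: piv[ikux,ikuy,ikxy,iuxy,kmpu,kmpx,kmux,kpux,kpxy] rk=9  ker:kuxy,mpux
b_1=(26−7)−15=4

b_1=4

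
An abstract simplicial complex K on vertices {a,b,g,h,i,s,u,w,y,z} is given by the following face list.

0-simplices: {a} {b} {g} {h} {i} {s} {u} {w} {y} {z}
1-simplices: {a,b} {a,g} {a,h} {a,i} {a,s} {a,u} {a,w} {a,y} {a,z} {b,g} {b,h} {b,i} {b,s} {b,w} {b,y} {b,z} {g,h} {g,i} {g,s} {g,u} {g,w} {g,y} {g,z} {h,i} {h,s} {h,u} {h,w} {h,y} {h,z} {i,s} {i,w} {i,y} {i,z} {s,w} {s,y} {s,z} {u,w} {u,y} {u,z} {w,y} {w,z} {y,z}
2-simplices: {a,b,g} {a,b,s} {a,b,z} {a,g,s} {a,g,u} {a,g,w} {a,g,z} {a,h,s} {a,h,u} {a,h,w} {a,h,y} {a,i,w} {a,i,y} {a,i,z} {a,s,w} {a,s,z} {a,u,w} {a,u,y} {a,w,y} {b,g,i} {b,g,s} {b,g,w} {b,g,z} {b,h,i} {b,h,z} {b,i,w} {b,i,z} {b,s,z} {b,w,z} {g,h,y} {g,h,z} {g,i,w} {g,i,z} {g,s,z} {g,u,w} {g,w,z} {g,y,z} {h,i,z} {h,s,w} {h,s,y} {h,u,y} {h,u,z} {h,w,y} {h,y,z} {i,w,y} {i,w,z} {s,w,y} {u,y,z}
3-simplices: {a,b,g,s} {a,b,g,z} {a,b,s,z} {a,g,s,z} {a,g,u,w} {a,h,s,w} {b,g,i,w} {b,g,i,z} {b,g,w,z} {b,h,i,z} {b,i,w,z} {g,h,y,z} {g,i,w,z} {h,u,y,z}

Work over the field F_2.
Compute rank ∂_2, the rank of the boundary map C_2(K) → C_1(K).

n_0=10 n_1=42 n_2=48 n_3=14  [Z2]
∂1: piv[ab,ag,ah,ai,as,au,aw,ay,az] rk=9  ker:bg,bh,bi,bs,bw,by,bz,gh,gi,gs,gu,gw,gy,gz,hi,hs,hu,hw,hy,hz,is,iw,iy,iz,sw,sy,sz,uw,uy,uz,wy,wz,yz
∂2: piv[abg,abs,abz,ags,agu,agw,agz,ahs,ahu,ahw,ahy,aiw,aiy,aiz,asw,asz,auw,auy,awy,bgi,bgw,bhi,bhz,biw,bwz,ghy,ghz,gyz,hsy,huz] rk=30  ker:bgs,bgz,biz,bsz,giw,giz,gsz,guw,gwz,hiz,hsw,huy,hwy,hyz,iwy,iwz,swy,uyz
∂3: piv[abgs,abgz,absz,agsz,aguw,ahsw,bgiw,bgiz,bgwz,bhiz,biwz,ghyz,huyz] rk=13  ker:giwz
rk∂_2=30

rank∂_2=30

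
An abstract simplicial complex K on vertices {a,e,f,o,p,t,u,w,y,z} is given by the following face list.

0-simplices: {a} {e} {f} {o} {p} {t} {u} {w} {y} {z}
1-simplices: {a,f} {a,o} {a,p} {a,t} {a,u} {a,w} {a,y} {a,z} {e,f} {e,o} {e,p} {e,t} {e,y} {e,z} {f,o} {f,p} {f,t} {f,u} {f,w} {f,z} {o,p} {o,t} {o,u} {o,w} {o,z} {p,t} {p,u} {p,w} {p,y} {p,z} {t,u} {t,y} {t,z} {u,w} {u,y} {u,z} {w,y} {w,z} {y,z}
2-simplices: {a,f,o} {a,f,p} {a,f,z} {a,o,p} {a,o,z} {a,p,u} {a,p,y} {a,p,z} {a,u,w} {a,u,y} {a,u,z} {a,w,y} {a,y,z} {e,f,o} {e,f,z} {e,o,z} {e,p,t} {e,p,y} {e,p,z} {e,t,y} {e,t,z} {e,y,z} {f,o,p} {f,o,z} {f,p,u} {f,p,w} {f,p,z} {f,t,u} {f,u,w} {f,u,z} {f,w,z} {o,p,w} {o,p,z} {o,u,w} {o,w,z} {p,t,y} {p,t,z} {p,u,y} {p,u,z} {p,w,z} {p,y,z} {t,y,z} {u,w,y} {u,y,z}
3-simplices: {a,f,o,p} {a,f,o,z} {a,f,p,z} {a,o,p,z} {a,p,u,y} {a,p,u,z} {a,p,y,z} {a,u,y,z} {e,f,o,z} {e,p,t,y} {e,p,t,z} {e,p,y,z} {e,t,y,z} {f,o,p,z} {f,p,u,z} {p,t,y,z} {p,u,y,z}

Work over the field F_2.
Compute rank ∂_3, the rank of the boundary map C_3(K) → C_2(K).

rank∂_3=14

n_0=10 n_1=39 n_2=44 n_3=17  [Z2]
∂1: piv[af,ao,ap,at,au,aw,ay,az,ef] rk=9  ker:eo,ep,et,ey,ez,fo,fp,ft,fu,fw,fz,op,ot,ou,ow,oz,pt,pu,pw,py,pz,tu,ty,tz,uw,uy,uz,wy,wz,yz
∂2: piv[afo,afp,afz,aop,aoz,apu,apy,apz,auw,auy,auz,awy,ayz,efo,efz,ept,epy,epz,ety,etz,fpu,fpw,ftu,fuw,fwz,opw,ouw] rk=27  ker:eoz,eyz,fop,foz,fpz,fuz,opz,owz,pty,ptz,puy,puz,pwz,pyz,tyz,uwy,uyz
∂3: piv[afop,afoz,afpz,aopz,apuy,apuz,apyz,auyz,efoz,epty,eptz,epyz,etyz,fpuz] rk=14  ker:fopz,ptyz,puyz
rk∂_3=14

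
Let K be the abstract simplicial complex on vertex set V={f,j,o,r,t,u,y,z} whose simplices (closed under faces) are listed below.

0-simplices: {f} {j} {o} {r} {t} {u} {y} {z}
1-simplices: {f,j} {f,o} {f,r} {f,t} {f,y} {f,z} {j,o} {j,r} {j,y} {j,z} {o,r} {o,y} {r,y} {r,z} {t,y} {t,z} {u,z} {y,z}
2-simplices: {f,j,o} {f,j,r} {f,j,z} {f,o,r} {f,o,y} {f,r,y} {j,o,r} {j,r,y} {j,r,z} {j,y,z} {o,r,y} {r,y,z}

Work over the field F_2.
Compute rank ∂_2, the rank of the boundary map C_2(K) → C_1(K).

rank∂_2=9

n_0=8 n_1=18 n_2=12  [Z2]
∂1: piv[fj,fo,fr,ft,fy,fz,uz] rk=7  ker:jo,jr,jy,jz,or,oy,ry,rz,ty,tz,yz
∂2: piv[fjo,fjr,fjz,for,foy,fry,jry,jrz,jyz] rk=9  ker:jor,ory,ryz
rk∂_2=9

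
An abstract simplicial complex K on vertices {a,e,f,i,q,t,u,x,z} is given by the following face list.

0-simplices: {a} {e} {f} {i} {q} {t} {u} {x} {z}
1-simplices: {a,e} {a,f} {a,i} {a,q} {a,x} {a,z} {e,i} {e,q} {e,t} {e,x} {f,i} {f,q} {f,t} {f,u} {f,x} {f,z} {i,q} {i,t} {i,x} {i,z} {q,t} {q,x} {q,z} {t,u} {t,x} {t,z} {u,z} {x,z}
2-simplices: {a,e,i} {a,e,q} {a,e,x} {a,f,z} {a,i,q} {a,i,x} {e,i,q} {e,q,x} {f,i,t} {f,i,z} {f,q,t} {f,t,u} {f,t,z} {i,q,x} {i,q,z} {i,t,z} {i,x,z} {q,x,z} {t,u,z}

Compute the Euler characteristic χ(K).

χ(K)=0

n_0=9 n_1=28 n_2=19
χ=+9−28+19=0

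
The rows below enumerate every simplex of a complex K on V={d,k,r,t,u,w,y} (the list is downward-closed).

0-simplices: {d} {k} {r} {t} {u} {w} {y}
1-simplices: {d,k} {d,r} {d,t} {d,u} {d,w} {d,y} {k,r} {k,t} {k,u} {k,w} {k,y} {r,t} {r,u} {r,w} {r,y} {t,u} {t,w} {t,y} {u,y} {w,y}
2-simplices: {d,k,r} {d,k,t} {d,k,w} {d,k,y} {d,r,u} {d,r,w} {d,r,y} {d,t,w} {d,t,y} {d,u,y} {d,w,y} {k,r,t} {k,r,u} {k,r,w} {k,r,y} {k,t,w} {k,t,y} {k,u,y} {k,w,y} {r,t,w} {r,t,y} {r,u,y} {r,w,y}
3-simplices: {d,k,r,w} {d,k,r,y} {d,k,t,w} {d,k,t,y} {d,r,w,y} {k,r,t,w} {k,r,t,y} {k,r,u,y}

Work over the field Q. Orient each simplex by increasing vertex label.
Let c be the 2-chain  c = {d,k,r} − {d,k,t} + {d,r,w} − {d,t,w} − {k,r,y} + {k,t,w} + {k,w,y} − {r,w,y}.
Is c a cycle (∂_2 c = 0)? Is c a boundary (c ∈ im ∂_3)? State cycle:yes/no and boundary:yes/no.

n_0=7 n_1=20 n_2=23 n_3=8  [Q]
∂1: piv[dk,dr,dt,du,dw,dy] rk=6  ker:kr,kt,ku,kw,ky,rt,ru,rw,ry,tu,tw,ty,uy,wy
∂2: piv[dkr,dkt,dkw,dky,dru,drw,dry,dtw,dty,duy,dwy,krt,kru] rk=13  ker:krw,kry,ktw,kty,kuy,kwy,rtw,rty,ruy,rwy
∂3: piv[dkrw,dkry,dktw,dkty,drwy,krtw,krty,kruy] rk=8
∂2c = 0
c vs im∂3: residual ≠ 0 ⇒ not boundary

cycle:yes boundary:no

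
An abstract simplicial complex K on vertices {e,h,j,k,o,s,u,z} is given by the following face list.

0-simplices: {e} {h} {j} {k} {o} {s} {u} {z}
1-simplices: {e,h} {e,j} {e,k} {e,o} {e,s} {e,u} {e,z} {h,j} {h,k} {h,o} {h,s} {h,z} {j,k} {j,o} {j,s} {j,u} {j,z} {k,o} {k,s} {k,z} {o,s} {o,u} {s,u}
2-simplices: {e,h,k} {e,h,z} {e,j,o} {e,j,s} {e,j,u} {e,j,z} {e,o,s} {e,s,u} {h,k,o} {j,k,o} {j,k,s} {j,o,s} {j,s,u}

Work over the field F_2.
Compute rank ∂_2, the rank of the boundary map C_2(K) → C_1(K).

n_0=8 n_1=23 n_2=13  [Z2]
∂1: piv[eh,ej,ek,eo,es,eu,ez] rk=7  ker:hj,hk,ho,hs,hz,jk,jo,js,ju,jz,ko,ks,kz,os,ou,su
∂2: piv[ehk,ehz,ejo,ejs,eju,ejz,eos,esu,hko,jko,jks] rk=11  ker:jos,jsu
rk∂_2=11

rank∂_2=11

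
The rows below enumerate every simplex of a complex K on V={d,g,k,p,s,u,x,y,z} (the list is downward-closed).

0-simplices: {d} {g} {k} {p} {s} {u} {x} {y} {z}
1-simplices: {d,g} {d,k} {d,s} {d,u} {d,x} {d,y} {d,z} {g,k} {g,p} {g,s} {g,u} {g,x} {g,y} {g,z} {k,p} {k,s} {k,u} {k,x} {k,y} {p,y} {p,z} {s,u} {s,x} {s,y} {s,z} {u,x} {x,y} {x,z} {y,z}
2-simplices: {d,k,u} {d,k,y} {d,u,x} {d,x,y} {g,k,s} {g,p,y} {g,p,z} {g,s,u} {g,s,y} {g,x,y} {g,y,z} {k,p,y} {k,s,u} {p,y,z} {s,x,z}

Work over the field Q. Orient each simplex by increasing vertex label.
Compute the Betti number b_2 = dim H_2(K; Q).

n_0=9 n_1=29 n_2=15  [Q]
∂1: piv[dg,dk,ds,du,dx,dy,dz,gp] rk=8  ker:gk,gs,gu,gx,gy,gz,kp,ks,ku,kx,ky,py,pz,su,sx,sy,sz,ux,xy,xz,yz
∂2: piv[dku,dky,dux,dxy,gks,gpy,gpz,gsu,gsy,gxy,gyz,kpy,ksu,sxz] rk=14  ker:pyz
b_2=(15−14)−0=1

b_2=1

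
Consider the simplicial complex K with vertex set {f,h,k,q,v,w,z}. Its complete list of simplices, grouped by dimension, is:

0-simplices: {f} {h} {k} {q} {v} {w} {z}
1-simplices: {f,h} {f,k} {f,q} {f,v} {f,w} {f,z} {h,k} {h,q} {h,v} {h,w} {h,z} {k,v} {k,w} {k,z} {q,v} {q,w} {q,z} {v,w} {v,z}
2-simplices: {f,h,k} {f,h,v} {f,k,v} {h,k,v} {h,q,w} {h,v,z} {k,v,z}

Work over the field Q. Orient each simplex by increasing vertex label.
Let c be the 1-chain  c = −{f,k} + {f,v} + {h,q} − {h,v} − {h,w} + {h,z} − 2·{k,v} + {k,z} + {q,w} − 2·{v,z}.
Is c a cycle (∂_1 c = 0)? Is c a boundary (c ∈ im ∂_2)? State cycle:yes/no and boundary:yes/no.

cycle:yes boundary:yes

n_0=7 n_1=19 n_2=7  [Q]
∂1: piv[fh,fk,fq,fv,fw,fz] rk=6  ker:hk,hq,hv,hw,hz,kv,kw,kz,qv,qw,qz,vw,vz
∂2: piv[fhk,fhv,fkv,hqw,hvz,kvz] rk=6  ker:hkv
∂1c = 0
c vs im∂2: reduces to 0 ⇒ boundary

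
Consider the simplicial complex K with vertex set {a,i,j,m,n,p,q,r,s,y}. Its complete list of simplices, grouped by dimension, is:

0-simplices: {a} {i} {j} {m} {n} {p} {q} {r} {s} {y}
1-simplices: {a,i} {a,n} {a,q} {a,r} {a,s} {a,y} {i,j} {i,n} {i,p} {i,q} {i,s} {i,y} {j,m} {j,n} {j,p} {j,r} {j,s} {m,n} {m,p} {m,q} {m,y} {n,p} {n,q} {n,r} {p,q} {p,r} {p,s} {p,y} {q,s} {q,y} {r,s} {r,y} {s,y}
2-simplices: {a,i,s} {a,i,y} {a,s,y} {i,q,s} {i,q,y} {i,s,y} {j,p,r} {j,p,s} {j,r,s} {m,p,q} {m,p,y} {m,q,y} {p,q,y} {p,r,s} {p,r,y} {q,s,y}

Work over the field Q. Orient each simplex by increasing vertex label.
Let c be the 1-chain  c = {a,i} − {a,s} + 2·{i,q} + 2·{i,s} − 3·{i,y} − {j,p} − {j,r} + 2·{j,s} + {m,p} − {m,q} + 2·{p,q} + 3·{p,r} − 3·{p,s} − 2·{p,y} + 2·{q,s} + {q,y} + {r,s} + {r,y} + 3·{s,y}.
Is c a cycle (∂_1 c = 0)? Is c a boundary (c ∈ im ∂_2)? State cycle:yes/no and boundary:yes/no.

n_0=10 n_1=33 n_2=16  [Q]
∂1: piv[ai,an,aq,ar,as,ay,ij,ip,jm] rk=9  ker:in,iq,is,iy,jn,jp,jr,js,mn,mp,mq,my,np,nq,nr,pq,pr,ps,py,qs,qy,rs,ry,sy
∂2: piv[ais,aiy,asy,iqs,iqy,jpr,jps,jrs,mpq,mpy,mqy,pry] rk=12  ker:isy,pqy,prs,qsy
∂1c = 0
c vs im∂2: reduces to 0 ⇒ boundary

cycle:yes boundary:yes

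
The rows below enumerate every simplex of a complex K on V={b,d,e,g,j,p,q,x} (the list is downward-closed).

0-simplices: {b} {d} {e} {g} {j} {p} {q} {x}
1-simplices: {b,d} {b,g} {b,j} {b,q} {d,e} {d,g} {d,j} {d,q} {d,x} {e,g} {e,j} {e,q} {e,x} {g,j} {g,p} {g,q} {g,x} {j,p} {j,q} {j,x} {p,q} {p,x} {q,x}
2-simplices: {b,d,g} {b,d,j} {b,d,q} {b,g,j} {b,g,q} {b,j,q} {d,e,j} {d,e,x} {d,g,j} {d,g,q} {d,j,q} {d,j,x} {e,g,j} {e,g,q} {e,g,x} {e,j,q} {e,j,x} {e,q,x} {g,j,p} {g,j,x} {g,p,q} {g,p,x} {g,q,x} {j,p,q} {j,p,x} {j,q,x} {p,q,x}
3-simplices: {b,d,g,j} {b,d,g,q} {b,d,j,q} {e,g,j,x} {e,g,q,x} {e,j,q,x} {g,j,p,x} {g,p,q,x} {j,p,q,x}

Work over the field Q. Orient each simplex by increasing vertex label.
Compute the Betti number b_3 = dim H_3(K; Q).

n_0=8 n_1=23 n_2=27 n_3=9  [Q]
∂1: piv[bd,bg,bj,bq,de,dx,gp] rk=7  ker:dg,dj,dq,eg,ej,eq,ex,gj,gq,gx,jp,jq,jx,pq,px,qx
∂2: piv[bdg,bdj,bdq,bgj,bgq,bjq,dej,dex,djx,egj,egq,egx,eqx,gjp,gpq,gpx] rk=16  ker:dgj,dgq,djq,ejq,ejx,gjx,gqx,jpq,jpx,jqx,pqx
∂3: piv[bdgj,bdgq,bdjq,egjx,egqx,ejqx,gjpx,gpqx,jpqx] rk=9
b_3=(9−9)−0=0

b_3=0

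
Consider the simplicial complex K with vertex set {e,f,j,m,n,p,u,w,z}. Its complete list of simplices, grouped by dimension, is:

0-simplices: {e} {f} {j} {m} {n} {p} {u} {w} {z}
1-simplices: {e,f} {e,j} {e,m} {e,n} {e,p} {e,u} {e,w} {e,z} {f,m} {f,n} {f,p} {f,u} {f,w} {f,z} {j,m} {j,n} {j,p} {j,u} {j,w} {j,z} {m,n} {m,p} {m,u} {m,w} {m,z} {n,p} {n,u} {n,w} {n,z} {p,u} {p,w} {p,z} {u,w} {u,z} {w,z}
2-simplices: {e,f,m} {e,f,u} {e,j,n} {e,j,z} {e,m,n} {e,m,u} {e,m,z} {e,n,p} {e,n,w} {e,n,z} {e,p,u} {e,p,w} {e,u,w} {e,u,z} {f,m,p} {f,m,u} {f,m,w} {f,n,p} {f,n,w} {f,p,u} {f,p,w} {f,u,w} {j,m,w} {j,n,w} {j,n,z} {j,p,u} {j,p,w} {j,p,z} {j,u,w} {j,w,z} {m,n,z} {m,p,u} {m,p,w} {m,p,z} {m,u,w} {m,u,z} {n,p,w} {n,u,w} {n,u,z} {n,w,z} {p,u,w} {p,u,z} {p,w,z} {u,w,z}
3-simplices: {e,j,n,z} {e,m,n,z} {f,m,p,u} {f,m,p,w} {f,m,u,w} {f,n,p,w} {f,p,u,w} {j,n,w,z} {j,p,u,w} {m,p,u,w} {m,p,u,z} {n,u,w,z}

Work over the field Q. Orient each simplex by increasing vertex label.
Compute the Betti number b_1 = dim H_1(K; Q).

n_0=9 n_1=35 n_2=44 n_3=12  [Q]
∂1: piv[ef,ej,em,en,ep,eu,ew,ez] rk=8  ker:fm,fn,fp,fu,fw,fz,jm,jn,jp,ju,jw,jz,mn,mp,mu,mw,mz,np,nu,nw,nz,pu,pw,pz,uw,uz,wz
∂2: piv[efm,efu,ejn,ejz,emn,emu,emz,enp,enw,enz,epu,epw,euw,euz,fmp,fmw,fnp,fnw,fpu,jmw,jnw,jpu,jpw,jpz,jwz,nuw] rk=26  ker:fmu,fpw,fuw,jnz,juw,mnz,mpu,mpw,mpz,muw,muz,npw,nuz,nwz,puw,puz,pwz,uwz
∂3: piv[ejnz,emnz,fmpu,fmpw,fmuw,fnpw,fpuw,jnwz,jpuw,mpuz,nuwz] rk=11  ker:mpuw
b_1=(35−8)−26=1

b_1=1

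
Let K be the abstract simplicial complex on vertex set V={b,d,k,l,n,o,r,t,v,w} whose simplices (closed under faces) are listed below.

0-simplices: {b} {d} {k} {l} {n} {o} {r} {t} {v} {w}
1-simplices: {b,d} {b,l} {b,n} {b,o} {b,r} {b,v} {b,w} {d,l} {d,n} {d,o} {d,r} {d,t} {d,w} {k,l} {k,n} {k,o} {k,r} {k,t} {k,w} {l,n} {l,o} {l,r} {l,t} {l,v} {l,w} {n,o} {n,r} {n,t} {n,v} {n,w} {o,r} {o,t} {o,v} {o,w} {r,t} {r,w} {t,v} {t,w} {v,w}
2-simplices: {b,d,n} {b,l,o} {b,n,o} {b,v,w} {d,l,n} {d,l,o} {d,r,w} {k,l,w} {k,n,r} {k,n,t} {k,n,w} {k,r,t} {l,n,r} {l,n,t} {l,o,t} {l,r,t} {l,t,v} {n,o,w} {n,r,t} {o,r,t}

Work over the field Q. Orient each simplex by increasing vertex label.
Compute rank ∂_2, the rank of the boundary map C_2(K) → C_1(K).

n_0=10 n_1=39 n_2=20  [Q]
∂1: piv[bd,bl,bn,bo,br,bv,bw,dt,kl] rk=9  ker:dl,dn,do,dr,dw,kn,ko,kr,kt,kw,ln,lo,lr,lt,lv,lw,no,nr,nt,nv,nw,or,ot,ov,ow,rt,rw,tv,tw,vw
∂2: piv[bdn,blo,bno,bvw,dln,dlo,drw,klw,knr,knt,knw,krt,lnr,lnt,lot,ltv,now,ort] rk=18  ker:lrt,nrt
rk∂_2=18

rank∂_2=18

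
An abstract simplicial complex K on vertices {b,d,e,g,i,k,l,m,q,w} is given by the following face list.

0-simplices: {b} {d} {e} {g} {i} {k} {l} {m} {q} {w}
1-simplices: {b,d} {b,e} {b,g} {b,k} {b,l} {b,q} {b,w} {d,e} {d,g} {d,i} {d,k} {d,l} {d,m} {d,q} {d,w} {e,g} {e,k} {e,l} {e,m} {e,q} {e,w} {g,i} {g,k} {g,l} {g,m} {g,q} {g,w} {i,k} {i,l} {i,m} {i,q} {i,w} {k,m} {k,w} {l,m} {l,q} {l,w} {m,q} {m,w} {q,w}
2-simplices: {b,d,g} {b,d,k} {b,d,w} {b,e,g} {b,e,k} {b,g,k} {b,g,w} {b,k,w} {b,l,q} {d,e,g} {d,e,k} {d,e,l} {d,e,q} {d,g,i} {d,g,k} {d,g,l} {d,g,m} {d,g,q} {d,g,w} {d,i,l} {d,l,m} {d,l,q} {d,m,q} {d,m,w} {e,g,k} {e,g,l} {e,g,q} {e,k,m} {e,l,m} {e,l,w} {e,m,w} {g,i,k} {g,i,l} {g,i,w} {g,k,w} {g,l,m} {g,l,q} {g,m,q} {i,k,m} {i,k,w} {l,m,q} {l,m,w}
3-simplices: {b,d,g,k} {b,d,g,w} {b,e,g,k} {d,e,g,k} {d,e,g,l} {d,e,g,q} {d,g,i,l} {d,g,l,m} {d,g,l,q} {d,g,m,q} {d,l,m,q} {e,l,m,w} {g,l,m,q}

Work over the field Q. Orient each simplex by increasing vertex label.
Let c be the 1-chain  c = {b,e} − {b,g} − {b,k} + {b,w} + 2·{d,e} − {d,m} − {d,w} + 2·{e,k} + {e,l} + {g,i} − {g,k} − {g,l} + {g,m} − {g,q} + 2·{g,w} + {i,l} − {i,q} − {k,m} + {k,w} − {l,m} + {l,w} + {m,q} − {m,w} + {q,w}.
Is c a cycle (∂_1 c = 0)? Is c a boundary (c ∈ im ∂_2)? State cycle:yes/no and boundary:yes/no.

n_0=10 n_1=40 n_2=42 n_3=13  [Q]
∂1: piv[bd,be,bg,bk,bl,bq,bw,di,dm] rk=9  ker:de,dg,dk,dl,dq,dw,eg,ek,el,em,eq,ew,gi,gk,gl,gm,gq,gw,ik,il,im,iq,iw,km,kw,lm,lq,lw,mq,mw,qw
∂2: piv[bdg,bdk,bdw,beg,bek,bgk,bgw,bkw,blq,deg,del,deq,dgi,dgl,dgm,dgq,dil,dlm,dlq,dmq,dmw,ekm,elm,elw,emw,gik,giw,ikm] rk=28  ker:dek,dgk,dgw,egk,egl,egq,gil,gkw,glm,glq,gmq,ikw,lmq,lmw
∂3: piv[bdgk,bdgw,begk,degk,degl,degq,dgil,dglm,dglq,dgmq,dlmq,elmw] rk=12  ker:glmq
∂1c = −2·{g} + {i} + {l} − 2·{m} − 2·{q} + 4·{w}

cycle:no boundary:no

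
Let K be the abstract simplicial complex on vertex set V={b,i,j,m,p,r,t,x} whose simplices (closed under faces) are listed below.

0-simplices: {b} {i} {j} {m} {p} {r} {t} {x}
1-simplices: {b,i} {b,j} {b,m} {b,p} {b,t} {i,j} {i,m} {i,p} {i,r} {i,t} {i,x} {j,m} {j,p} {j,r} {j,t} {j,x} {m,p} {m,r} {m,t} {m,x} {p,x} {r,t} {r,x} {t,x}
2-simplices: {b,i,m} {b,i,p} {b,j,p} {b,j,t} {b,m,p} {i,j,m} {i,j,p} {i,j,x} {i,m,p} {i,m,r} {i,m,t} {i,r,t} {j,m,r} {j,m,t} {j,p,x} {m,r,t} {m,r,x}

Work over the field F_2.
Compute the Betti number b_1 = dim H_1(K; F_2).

b_1=2

n_0=8 n_1=24 n_2=17  [Z2]
∂1: piv[bi,bj,bm,bp,bt,ir,ix] rk=7  ker:ij,im,ip,it,jm,jp,jr,jt,jx,mp,mr,mt,mx,px,rt,rx,tx
∂2: piv[bim,bip,bjp,bjt,bmp,ijm,ijp,ijx,imr,imt,irt,jmr,jmt,jpx,mrx] rk=15  ker:imp,mrt
b_1=(24−7)−15=2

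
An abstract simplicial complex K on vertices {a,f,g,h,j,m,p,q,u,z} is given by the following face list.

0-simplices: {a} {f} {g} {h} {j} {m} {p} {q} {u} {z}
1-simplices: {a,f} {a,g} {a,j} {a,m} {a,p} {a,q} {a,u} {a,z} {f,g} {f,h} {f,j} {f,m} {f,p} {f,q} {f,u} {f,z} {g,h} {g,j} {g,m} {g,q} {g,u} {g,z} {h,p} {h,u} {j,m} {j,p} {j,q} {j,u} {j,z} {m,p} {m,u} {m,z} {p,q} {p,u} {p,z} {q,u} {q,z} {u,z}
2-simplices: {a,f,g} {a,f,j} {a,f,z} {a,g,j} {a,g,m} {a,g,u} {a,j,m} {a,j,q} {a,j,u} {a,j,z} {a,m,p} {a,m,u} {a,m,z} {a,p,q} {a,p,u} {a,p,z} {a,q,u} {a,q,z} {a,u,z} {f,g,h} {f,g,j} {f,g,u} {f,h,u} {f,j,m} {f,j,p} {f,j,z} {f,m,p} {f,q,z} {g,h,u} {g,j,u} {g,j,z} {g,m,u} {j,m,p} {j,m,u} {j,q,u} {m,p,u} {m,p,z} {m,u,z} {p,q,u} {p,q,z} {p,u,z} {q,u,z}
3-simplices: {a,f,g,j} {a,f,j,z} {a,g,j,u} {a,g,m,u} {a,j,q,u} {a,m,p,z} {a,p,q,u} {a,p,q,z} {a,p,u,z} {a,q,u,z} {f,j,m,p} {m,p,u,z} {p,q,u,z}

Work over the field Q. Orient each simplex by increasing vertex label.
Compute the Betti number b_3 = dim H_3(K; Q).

n_0=10 n_1=38 n_2=42 n_3=13  [Q]
∂1: piv[af,ag,aj,am,ap,aq,au,az,fh] rk=9  ker:fg,fj,fm,fp,fq,fu,fz,gh,gj,gm,gq,gu,gz,hp,hu,jm,jp,jq,ju,jz,mp,mu,mz,pq,pu,pz,qu,qz,uz
∂2: piv[afg,afj,afz,agj,agm,agu,ajm,ajq,aju,ajz,amp,amu,amz,apq,apu,apz,aqu,aqz,auz,fgh,fgu,fhu,fjm,fjp,fmp,fqz,gjz] rk=27  ker:fgj,fjz,ghu,gju,gmu,jmp,jmu,jqu,mpu,mpz,muz,pqu,pqz,puz,quz
∂3: piv[afgj,afjz,agju,agmu,ajqu,ampz,apqu,apqz,apuz,aquz,fjmp,mpuz] rk=12  ker:pquz
b_3=(13−12)−0=1

b_3=1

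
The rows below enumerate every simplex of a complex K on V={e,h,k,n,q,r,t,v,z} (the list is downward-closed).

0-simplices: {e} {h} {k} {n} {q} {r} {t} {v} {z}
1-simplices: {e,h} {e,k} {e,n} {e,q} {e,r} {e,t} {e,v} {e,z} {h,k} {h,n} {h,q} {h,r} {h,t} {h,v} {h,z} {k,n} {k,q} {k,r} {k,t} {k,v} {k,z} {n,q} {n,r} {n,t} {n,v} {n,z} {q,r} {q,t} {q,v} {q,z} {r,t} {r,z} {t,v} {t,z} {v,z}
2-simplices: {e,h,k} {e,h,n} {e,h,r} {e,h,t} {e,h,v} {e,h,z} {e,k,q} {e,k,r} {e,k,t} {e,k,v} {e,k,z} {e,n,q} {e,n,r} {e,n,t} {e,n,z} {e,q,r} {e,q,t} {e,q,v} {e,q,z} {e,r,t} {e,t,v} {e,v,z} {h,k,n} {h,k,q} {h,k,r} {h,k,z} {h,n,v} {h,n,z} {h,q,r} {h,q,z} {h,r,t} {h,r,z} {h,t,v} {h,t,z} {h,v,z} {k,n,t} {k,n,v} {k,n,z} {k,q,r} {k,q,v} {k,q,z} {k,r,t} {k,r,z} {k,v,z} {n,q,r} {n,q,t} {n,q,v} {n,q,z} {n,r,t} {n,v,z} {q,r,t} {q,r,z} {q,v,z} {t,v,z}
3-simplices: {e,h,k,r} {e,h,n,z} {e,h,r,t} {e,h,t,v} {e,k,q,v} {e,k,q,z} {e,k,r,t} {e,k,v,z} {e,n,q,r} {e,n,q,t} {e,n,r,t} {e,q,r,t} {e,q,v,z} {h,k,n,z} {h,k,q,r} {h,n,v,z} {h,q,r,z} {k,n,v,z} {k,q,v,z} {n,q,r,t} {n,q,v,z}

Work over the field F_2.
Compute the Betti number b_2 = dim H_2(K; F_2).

n_0=9 n_1=35 n_2=54 n_3=21  [Z2]
∂1: piv[eh,ek,en,eq,er,et,ev,ez] rk=8  ker:hk,hn,hq,hr,ht,hv,hz,kn,kq,kr,kt,kv,kz,nq,nr,nt,nv,nz,qr,qt,qv,qz,rt,rz,tv,tz,vz
∂2: piv[ehk,ehn,ehr,eht,ehv,ehz,ekq,ekr,ekt,ekv,ekz,enq,enr,ent,enz,eqr,eqt,eqv,eqz,ert,etv,evz,hkn,hkq,hnv,hrz,htz] rk=27  ker:hkr,hkz,hnz,hqr,hqz,hrt,htv,hvz,knt,knv,knz,kqr,kqv,kqz,krt,krz,kvz,nqr,nqt,nqv,nqz,nrt,nvz,qrt,qrz,qvz,tvz
∂3: piv[ehkr,ehnz,ehrt,ehtv,ekqv,ekqz,ekrt,ekvz,enqr,enqt,enrt,eqrt,eqvz,hknz,hkqr,hnvz,hqrz,knvz,nqvz] rk=19  ker:kqvz,nqrt
b_2=(54−27)−19=8

b_2=8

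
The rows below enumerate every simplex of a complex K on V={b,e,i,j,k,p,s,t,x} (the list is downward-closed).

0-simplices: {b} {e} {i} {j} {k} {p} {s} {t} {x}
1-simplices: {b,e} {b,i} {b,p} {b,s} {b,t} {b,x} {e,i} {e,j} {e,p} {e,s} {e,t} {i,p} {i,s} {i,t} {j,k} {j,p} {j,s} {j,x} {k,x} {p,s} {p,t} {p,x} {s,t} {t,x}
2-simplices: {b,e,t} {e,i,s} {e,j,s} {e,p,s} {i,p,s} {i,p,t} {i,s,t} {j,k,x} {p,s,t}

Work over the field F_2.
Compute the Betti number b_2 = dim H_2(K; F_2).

n_0=9 n_1=24 n_2=9  [Z2]
∂1: piv[be,bi,bp,bs,bt,bx,ej,jk] rk=8  ker:ei,ep,es,et,ip,is,it,jp,js,jx,kx,ps,pt,px,st,tx
∂2: piv[bet,eis,ejs,eps,ips,ipt,ist,jkx] rk=8  ker:pst
b_2=(9−8)−0=1

b_2=1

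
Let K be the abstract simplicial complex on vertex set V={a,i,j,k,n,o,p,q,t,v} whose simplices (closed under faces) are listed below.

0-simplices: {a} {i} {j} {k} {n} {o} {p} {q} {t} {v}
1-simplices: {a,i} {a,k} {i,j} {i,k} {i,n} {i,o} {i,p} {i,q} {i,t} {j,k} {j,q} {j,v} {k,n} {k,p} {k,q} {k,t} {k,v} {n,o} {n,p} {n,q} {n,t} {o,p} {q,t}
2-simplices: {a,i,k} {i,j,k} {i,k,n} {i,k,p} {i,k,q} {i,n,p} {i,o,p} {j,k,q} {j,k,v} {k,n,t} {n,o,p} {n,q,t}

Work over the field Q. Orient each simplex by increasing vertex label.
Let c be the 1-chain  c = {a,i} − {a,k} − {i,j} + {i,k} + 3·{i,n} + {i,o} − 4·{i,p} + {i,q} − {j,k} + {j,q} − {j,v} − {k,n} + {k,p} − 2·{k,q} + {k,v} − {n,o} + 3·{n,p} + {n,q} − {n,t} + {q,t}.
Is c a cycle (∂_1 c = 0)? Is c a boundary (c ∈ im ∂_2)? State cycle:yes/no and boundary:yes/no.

n_0=10 n_1=23 n_2=12  [Q]
∂1: piv[ai,ak,ij,in,io,ip,iq,it,jv] rk=9  ker:ik,jk,jq,kn,kp,kq,kt,kv,no,np,nq,nt,op,qt
∂2: piv[aik,ijk,ikn,ikp,ikq,inp,iop,jkq,jkv,knt,nop,nqt] rk=12
∂1c = 0
c vs im∂2: reduces to 0 ⇒ boundary

cycle:yes boundary:yes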